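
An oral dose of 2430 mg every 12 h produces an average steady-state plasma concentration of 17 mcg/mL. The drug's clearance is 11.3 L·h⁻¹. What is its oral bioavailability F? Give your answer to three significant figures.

0.949

F·D/τ = CL·Css at steady state → F = CL·Css·τ / D.
F = 11.3 × 17 × 12 / 2430 = 0.949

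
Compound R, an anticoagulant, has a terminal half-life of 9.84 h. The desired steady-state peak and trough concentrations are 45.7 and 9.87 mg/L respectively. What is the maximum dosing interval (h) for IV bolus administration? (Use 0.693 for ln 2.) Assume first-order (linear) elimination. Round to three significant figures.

k = 0.693 / t½ = 0.693 / 9.84 = 0.07043 h⁻¹
Between IV bolus doses, concentration decays as C = C₀·e^(−kτ), so C_peak/C_trough = e^(kτ).
τ_max = ln(C_peak/C_trough) / k = ln(45.7/9.87) / 0.07043 = 1.533 / 0.07043 = 21.77 h

21.8 h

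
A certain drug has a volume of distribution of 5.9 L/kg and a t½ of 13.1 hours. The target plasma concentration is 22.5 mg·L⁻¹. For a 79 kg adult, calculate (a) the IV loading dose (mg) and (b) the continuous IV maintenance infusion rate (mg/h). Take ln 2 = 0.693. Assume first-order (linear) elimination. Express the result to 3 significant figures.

Vd(total) = 79 kg × 5.9 L/kg = 466.1 L
LD = Vd × C = 466.1 × 22.5 = 10490 mg
CL = 0.693 × Vd / t½ = 0.693 × 466.1 / 13.1 = 24.66 L/h
Infusion rate = CL × Css = 24.66 × 22.5 = 554.9 mg/h

(a) 10500 mg; (b) 555 mg/h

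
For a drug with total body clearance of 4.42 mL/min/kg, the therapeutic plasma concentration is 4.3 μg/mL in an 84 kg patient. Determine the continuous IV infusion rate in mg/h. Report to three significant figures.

CL = 4.42 mL/min/kg × 84 kg = 371.3 mL/min = 371.3 × 60/1000 = 22.28 L/h
Rate = CL × Css = 22.28 × 4.3 = 95.80 mg/h

95.8 mg/h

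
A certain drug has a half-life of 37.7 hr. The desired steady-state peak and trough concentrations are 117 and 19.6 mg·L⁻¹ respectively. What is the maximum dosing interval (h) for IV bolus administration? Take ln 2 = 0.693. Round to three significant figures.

k = 0.693 / t½ = 0.693 / 37.7 = 0.01838 h⁻¹
Between IV bolus doses, concentration decays as C = C₀·e^(−kτ), so C_peak/C_trough = e^(kτ).
τ_max = ln(C_peak/C_trough) / k = ln(117/19.6) / 0.01838 = 1.787 / 0.01838 = 97.23 h

97.2 h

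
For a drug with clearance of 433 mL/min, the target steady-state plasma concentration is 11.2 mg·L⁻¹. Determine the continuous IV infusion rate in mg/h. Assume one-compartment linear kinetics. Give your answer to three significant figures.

291 mg/h

CL = 433 mL/min = 433 × 0.06 = 25.98 L/h
Infusion rate = CL · Css = 25.98 L/h × 11.2 mg/L = 291.0 mg/h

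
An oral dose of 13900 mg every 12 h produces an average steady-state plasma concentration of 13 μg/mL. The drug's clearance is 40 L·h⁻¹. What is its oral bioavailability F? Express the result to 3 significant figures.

0.449

F·D/τ = CL·Css at steady state → F = CL·Css·τ / D.
F = 40 × 13 × 12 / 13900 = 0.449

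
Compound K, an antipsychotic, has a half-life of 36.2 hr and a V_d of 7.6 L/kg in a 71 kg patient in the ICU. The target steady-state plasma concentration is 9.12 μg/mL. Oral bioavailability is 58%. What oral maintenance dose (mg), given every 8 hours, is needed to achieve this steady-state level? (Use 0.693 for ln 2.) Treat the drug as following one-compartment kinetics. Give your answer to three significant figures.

Vd(total) = 71 kg × 7.6 L/kg = 539.6 L
CL = ln 2 · Vd / t½ = 0.693 × 539.6 / 36.2 = 10.33 L/h
D = CL × Css × τ / F = 10.33 × 9.12 × 8 / 0.58 = 1299 mg

1300 mg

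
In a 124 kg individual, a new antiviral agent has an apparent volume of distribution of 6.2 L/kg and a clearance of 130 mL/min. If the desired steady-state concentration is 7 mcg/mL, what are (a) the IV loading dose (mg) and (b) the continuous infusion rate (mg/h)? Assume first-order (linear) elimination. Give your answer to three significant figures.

(a) 5380 mg; (b) 54.6 mg/h

Total Vd = 6.2 × 124 = 768.8 L
Loading: fill Vd to C_target → 768.8 L × 7 mg/L = 5382 mg
CL = 130 mL/min = 130 × 0.06 = 7.800 L/h
Maintenance infusion rate = CL × Css = 7.800 × 7 = 54.60 mg/h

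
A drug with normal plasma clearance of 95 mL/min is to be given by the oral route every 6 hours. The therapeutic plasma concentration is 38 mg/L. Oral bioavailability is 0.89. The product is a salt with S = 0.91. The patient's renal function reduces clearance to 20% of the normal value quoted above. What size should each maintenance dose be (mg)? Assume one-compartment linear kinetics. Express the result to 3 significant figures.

321 mg

CL = 95 mL/min × 60/1000 = 5.700 L/h
Patient clearance = 0.2 × 5.700 = 1.140 L/h
At steady state, dose per interval replaces the amount cleared in that interval: F·S·D/τ = CL·Css.
D = CL × Css × τ / F / S = 1.140 × 38 × 6 / 0.89 / 0.91 = 320.9 mg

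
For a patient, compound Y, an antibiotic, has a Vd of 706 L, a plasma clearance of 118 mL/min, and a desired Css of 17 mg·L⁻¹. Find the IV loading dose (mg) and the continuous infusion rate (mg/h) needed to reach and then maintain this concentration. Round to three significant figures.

(a) 12000 mg; (b) 120 mg/h

Loading dose = Vd × C = 706.0 × 17 = 12000 mg
CL = 118 mL/min = 118 × 0.06 = 7.080 L/h
Infusion rate = 7.080 L/h × 17 mg/L = 120.4 mg/h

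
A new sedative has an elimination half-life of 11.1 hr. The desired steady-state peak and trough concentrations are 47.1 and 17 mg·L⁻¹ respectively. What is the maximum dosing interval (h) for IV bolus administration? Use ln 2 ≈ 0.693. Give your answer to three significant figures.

k = 0.693 / t½ = 0.693 / 11.1 = 0.06243 h⁻¹
Between IV bolus doses, concentration decays as C = C₀·e^(−kτ), so C_peak/C_trough = e^(kτ).
τ_max = ln(C_peak/C_trough) / k = ln(47.1/17) / 0.06243 = 1.019 / 0.06243 = 16.32 h

16.3 h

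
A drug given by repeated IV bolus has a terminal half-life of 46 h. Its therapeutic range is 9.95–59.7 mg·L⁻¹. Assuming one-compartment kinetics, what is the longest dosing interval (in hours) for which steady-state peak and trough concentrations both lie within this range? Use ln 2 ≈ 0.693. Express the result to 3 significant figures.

k = 0.693 / t½ = 0.693 / 46 = 0.01507 h⁻¹
Between IV bolus doses, concentration decays as C = C₀·e^(−kτ), so C_peak/C_trough = e^(kτ).
τ_max = ln(C_peak/C_trough) / k = ln(59.7/9.95) / 0.01507 = 1.792 / 0.01507 = 118.9 h

119 h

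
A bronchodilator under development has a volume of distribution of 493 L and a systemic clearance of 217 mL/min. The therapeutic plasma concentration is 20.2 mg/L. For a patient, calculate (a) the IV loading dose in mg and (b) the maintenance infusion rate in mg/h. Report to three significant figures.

(a) 9960 mg; (b) 263 mg/h

LD = Vd · C_target = 493.0 × 20.2 = 9959 mg
Convert clearance: 217 mL/min × 60 min/h ÷ 1000 mL/L = 13.02 L/h
Maintenance infusion rate = CL × Css = 13.02 × 20.2 = 263.0 mg/h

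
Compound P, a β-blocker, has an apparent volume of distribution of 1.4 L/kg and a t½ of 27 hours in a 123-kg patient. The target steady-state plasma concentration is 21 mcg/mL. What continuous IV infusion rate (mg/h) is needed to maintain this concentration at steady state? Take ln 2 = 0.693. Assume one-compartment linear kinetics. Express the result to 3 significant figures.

92.8 mg/h

Total Vd = 1.4 × 123 = 172.2 L
CL = ln 2 · Vd / t½ = 0.693 × 172.2 / 27 = 4.420 L/h
Infusion rate = CL × Css = 4.420 × 21 = 92.82 mg/h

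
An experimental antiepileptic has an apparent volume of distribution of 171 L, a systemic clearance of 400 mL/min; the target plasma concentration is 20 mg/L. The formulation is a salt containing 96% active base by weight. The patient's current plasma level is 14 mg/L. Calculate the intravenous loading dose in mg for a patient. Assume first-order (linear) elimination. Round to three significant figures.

Loading dose depends on Vd (not clearance): it fills the distribution volume.
Concentration deficit ΔC = 20 − 14 = 6.000 mg/L
LD = Vd × ΔC / S = 171.0 × 6.000 / 0.96 = 1069 mg

1070 mg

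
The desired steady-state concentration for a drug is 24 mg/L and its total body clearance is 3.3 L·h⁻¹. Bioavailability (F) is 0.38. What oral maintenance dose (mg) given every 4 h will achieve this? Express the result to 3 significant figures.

834 mg

At steady state, dose per interval replaces the amount cleared in that interval: F·D/τ = CL·Css.
D = CL × Css × τ / F = 3.300 × 24 × 4 / 0.38 = 833.7 mg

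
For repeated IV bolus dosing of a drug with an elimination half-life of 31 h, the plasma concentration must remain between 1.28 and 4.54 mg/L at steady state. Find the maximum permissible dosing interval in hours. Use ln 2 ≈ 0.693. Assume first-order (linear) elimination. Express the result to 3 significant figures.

56.6 h

k = 0.693 / t½ = 0.693 / 31 = 0.02235 h⁻¹
Between IV bolus doses, concentration decays as C = C₀·e^(−kτ), so C_peak/C_trough = e^(kτ).
τ_max = ln(C_peak/C_trough) / k = ln(4.54/1.28) / 0.02235 = 1.266 / 0.02235 = 56.64 h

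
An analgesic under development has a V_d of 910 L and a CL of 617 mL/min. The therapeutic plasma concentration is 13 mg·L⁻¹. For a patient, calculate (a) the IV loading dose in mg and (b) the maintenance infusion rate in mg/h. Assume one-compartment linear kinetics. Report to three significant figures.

Loading dose = Vd × C = 910.0 × 13 = 11830 mg
CL = 617 mL/min × 60/1000 = 37.02 L/h
Infusion rate = 37.02 L/h × 13 mg/L = 481.3 mg/h

(a) 11800 mg; (b) 481 mg/h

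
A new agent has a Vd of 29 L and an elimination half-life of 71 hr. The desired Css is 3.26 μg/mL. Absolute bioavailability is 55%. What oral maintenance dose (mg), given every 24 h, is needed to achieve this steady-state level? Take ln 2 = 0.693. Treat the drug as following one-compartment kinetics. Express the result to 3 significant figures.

40.3 mg

k = 0.693/71 = 0.009761 h⁻¹, so CL = k·Vd = 0.009761 × 29.00 = 0.2831 L/h
D = CL × Css × τ / F = 0.2831 × 3.26 × 24 / 0.55 = 40.27 mg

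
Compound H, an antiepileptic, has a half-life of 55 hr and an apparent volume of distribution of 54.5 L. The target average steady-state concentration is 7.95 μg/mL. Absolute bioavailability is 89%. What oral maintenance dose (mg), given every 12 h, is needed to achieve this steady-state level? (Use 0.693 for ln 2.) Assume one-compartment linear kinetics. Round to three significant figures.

CL = 0.693 × Vd / t½ = 0.693 × 54.50 / 55 = 0.6867 L/h
D = CL × Css × τ / F = 0.6867 × 7.95 × 12 / 0.89 = 73.61 mg

73.6 mg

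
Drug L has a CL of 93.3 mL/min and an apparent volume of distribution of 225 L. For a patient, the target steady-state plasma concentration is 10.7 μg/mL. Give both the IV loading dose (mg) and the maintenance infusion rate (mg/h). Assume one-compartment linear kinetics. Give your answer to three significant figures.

LD = Vd · C_target = 225.0 × 10.7 = 2408 mg
CL = 93.3 mL/min × 60/1000 = 5.598 L/h
Maintenance infusion rate = CL × Css = 5.598 × 10.7 = 59.90 mg/h

(a) 2410 mg; (b) 59.9 mg/h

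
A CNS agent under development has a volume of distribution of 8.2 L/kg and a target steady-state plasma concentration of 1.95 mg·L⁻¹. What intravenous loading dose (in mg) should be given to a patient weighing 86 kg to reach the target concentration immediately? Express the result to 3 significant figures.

1380 mg

Total Vd = 8.2 × 86 = 705.2 L
LD = Vd × C = 705.2 × 1.950 = 1375 mg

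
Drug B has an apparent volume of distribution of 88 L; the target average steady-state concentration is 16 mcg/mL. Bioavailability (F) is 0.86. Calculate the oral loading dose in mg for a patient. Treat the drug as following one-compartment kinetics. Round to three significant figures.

The loading dose fills Vd to the target concentration.
LD = Vd × C / F = 88.00 × 16.00 / 0.86 = 1637 mg

1640 mg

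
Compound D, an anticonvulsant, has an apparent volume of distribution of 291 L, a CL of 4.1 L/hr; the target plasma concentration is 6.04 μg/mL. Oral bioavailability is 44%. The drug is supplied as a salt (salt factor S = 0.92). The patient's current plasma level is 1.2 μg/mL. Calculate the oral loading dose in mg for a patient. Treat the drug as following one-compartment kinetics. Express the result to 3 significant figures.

LD is governed by Vd — clearance does not enter the loading-dose calculation.
Concentration deficit ΔC = 6.04 − 1.2 = 4.840 mg/L
LD = Vd × ΔC / F / S = 291.0 × 4.840 / 0.44 / 0.92 = 3479 mg

3480 mg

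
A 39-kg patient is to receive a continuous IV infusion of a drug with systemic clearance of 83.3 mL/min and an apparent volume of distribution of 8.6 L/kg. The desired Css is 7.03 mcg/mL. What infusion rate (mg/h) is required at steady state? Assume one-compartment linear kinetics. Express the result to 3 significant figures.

35.1 mg/h

Convert clearance: 83.3 mL/min × 60 min/h ÷ 1000 mL/L = 4.998 L/h
Infusion rate = CL · Css = 4.998 L/h × 7.03 mg/L = 35.14 mg/h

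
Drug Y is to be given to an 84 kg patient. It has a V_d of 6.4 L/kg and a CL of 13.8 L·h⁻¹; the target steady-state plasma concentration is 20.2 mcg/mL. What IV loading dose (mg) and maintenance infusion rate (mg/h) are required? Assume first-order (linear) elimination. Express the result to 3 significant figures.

(a) 10900 mg; (b) 279 mg/h

Total Vd = 6.4 × 84 = 537.6 L
Loading: fill Vd to C_target → 537.6 L × 20.2 mg/L = 10860 mg
Maintenance: replace elimination → rate = CL × Css = 13.80 × 20.2 = 278.8 mg/h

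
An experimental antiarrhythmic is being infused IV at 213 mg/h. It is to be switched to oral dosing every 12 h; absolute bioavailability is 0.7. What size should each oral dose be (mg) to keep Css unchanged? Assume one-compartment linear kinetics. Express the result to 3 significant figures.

3650 mg

To maintain the same Css, the systemic dosing rate must be unchanged: F·D/τ = infusion rate.
D = rate × τ / F = 213 × 12 / 0.7 = 3651 mg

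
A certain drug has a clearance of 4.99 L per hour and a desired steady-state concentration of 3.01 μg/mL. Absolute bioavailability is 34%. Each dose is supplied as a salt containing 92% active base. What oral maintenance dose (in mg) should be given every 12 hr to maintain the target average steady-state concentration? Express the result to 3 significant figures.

576 mg

At steady state, dose per interval replaces the amount cleared in that interval: F·S·D/τ = CL·Css.
D = CL × Css × τ / F / S = 4.990 × 3.01 × 12 / 0.34 / 0.92 = 576.2 mg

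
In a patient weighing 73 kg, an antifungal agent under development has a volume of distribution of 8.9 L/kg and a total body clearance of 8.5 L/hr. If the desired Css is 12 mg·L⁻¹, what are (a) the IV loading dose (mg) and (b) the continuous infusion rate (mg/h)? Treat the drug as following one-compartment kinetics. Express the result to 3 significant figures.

Vd(total) = 73 kg × 8.9 L/kg = 649.7 L
Loading: fill Vd to C_target → 649.7 L × 12 mg/L = 7796 mg
Infusion rate = 8.500 L/h × 12 mg/L = 102.0 mg/h

(a) 7800 mg; (b) 102 mg/h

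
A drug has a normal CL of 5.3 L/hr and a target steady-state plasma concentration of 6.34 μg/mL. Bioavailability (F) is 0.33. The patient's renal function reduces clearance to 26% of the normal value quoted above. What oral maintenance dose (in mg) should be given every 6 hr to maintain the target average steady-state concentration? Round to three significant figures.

Patient clearance = 0.26 × 5.300 = 1.378 L/h
D = CL × Css × τ / F = 1.378 × 6.34 × 6 / 0.33 = 158.8 mg

159 mg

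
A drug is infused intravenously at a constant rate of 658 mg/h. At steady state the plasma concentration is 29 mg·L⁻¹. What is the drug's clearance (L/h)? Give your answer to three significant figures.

22.7 L/h

At steady state, infusion rate = CL × Css, so CL = rate / Css.
CL = 658 / 29 = 22.69 L/h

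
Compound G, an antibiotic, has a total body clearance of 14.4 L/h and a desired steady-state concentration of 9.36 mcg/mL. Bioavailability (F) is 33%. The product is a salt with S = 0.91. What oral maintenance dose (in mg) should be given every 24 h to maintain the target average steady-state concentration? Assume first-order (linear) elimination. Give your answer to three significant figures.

10800 mg

D = CL × Css × τ / F / S = 14.40 × 9.36 × 24 / 0.33 / 0.91 = 10770 mg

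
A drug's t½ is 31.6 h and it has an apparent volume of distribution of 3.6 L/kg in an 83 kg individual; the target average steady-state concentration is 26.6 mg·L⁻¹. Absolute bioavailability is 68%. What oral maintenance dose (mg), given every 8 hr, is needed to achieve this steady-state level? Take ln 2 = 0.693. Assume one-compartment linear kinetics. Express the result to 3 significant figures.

Vd = 3.6 L/kg × 83 kg = 298.8 L
CL = 0.693 × Vd / t½ = 0.693 × 298.8 / 31.6 = 6.553 L/h
D = CL × Css × τ / F = 6.553 × 26.6 × 8 / 0.68 = 2051 mg

2050 mg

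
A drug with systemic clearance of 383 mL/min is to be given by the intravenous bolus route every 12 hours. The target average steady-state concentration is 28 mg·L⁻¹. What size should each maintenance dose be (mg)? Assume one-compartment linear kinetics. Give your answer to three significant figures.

7720 mg

CL = 383 mL/min × 60/1000 = 22.98 L/h
D = CL × Css × τ = 22.98 × 28 × 12 = 7721 mg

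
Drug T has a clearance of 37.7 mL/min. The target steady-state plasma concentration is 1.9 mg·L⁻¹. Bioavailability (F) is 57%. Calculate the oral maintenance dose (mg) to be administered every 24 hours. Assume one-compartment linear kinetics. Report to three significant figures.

Convert clearance: 37.7 mL/min × 60 min/h ÷ 1000 mL/L = 2.262 L/h
At steady state, dose per interval replaces the amount cleared in that interval: F·D/τ = CL·Css.
D = CL × Css × τ / F = 2.262 × 1.9 × 24 / 0.57 = 181.0 mg

181 mg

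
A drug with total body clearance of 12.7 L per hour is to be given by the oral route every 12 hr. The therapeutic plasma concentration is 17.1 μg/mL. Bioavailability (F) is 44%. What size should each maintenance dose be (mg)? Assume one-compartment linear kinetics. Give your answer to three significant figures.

5920 mg

D = CL × Css × τ / F = 12.70 × 17.1 × 12 / 0.44 = 5923 mg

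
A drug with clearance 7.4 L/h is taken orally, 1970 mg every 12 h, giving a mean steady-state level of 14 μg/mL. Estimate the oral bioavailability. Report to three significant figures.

0.631

F·D/τ = CL·Css at steady state → F = CL·Css·τ / D.
F = 7.4 × 14 × 12 / 1970 = 0.631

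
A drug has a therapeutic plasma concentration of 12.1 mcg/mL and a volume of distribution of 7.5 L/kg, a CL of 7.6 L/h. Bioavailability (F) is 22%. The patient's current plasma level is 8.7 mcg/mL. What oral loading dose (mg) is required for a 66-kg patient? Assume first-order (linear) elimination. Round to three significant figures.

Vd = 7.5 L/kg × 66 kg = 495.0 L
LD is governed by Vd — clearance does not enter the loading-dose calculation.
Concentration deficit ΔC = 12.1 − 8.7 = 3.400 mg/L
LD = Vd × ΔC / F = 495.0 × 3.400 / 0.22 = 7650 mg

7650 mg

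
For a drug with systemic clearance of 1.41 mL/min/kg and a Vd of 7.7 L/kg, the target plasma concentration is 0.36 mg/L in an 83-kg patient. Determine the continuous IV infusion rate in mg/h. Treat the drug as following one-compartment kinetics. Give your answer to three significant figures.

2.53 mg/h

CL = 1.41 mL/min/kg × 83 kg = 117.0 mL/min = 117.0 × 60/1000 = 7.020 L/h
Infusion rate = CL · Css = 7.020 L/h × 0.36 mg/L = 2.527 mg/h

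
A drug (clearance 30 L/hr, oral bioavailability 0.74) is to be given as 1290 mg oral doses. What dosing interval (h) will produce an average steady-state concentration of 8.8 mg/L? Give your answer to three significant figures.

3.62 h

F·D/τ = CL·Css → τ = F·D / (CL·Css).
τ = 0.74 × 1290 / (30 × 8.8) = 3.616 h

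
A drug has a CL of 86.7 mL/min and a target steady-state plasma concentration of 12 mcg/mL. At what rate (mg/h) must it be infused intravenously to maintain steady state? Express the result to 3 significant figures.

CL = 86.7 mL/min = 86.7 × 0.06 = 5.202 L/h
Infusion rate = CL · Css = 5.202 L/h × 12 mg/L = 62.42 mg/h

62.4 mg/h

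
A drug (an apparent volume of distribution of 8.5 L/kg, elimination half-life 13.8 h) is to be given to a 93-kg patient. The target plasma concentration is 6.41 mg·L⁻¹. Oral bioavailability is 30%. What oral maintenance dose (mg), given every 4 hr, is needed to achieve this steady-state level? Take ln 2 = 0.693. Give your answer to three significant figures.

Vd(total) = 93 kg × 8.5 L/kg = 790.5 L
CL = 0.693 × Vd / t½ = 0.693 × 790.5 / 13.8 = 39.70 L/h
D = CL × Css × τ / F = 39.70 × 6.41 × 4 / 0.3 = 3393 mg

3390 mg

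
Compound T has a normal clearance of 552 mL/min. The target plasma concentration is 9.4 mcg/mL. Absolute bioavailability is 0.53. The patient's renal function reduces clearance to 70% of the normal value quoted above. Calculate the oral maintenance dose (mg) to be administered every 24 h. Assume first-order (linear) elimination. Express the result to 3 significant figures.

9870 mg

CL = 552 mL/min × 60/1000 = 33.12 L/h
Patient clearance = 0.7 × 33.12 = 23.18 L/h
D = CL × Css × τ / F = 23.18 × 9.4 × 24 / 0.53 = 9867 mg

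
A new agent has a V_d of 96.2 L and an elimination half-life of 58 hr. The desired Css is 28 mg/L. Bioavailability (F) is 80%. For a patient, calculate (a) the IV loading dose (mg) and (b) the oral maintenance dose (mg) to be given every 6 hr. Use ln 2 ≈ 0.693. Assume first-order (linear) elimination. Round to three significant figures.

(a) 2690 mg; (b) 241 mg

LD = Vd × C = 96.20 × 28 = 2694 mg
CL = 0.693 × Vd / t½ = 0.693 × 96.20 / 58 = 1.149 L/h
D = CL × Css × τ / F = 1.149 × 28 × 6 / 0.8 = 241.3 mg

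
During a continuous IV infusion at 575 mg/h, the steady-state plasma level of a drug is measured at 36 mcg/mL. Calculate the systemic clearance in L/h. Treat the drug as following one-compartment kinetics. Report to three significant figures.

At steady state, infusion rate = CL × Css, so CL = rate / Css.
CL = 575 / 36 = 15.97 L/h

16.0 L/h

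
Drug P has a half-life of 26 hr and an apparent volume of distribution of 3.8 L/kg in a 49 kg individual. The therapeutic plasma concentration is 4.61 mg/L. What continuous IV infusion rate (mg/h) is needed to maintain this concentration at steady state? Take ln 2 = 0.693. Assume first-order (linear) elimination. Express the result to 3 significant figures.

Vd = 3.8 L/kg × 49 kg = 186.2 L
CL = 0.693 × Vd / t½ = 0.693 × 186.2 / 26 = 4.963 L/h
Infusion rate = CL × Css = 4.963 × 4.61 = 22.88 mg/h

22.9 mg/h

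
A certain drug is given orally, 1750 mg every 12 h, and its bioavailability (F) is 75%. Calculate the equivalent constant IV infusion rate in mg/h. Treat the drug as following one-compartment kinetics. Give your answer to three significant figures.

Equivalent systemic input: infusion rate = F·D/τ.
Rate = 0.75 × 1750 / 12 = 109.4 mg/h

109 mg/h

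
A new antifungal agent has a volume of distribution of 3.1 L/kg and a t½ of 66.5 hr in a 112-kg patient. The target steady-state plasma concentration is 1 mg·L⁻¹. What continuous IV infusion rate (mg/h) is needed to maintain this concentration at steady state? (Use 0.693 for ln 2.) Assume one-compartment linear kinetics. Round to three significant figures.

3.62 mg/h

Total Vd = 3.1 × 112 = 347.2 L
CL = 0.693 × Vd / t½ = 0.693 × 347.2 / 66.5 = 3.618 L/h
Infusion rate = CL × Css = 3.618 × 1 = 3.618 mg/h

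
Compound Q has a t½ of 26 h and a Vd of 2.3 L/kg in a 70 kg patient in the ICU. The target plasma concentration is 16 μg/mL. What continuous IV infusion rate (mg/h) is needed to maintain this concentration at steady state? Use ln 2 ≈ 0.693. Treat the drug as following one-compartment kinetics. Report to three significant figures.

Vd = 2.3 L/kg × 70 kg = 161.0 L
CL = 0.693 × Vd / t½ = 0.693 × 161.0 / 26 = 4.291 L/h
Infusion rate = CL × Css = 4.291 × 16 = 68.66 mg/h

68.7 mg/h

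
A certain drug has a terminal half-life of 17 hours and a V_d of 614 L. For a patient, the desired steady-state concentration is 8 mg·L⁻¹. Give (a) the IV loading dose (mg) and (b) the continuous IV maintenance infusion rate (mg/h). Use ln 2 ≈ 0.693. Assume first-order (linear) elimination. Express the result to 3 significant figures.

LD = Vd × C = 614.0 × 8 = 4912 mg
CL = 0.693 × Vd / t½ = 0.693 × 614.0 / 17 = 25.03 L/h
Infusion rate = CL × Css = 25.03 × 8 = 200.2 mg/h

(a) 4910 mg; (b) 200 mg/h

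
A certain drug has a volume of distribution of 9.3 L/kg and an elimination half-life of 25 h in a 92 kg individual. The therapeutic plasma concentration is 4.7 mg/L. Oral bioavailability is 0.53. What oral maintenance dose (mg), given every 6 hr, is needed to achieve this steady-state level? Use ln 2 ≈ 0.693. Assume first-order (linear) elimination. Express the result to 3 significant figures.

Total Vd = 9.3 × 92 = 855.6 L
CL = 0.693 × Vd / t½ = 0.693 × 855.6 / 25 = 23.72 L/h
D = CL × Css × τ / F = 23.72 × 4.7 × 6 / 0.53 = 1262 mg

1260 mg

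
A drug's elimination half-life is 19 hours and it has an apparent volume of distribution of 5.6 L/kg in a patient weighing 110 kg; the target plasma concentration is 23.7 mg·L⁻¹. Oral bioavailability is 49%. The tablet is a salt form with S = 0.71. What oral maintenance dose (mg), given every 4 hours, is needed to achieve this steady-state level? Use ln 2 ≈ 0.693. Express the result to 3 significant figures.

Vd = 5.6 L/kg × 110 kg = 616.0 L
CL = 0.693 × Vd / t½ = 0.693 × 616.0 / 19 = 22.47 L/h
D = CL × Css × τ / F / S = 22.47 × 23.7 × 4 / 0.49 / 0.71 = 6123 mg

6120 mg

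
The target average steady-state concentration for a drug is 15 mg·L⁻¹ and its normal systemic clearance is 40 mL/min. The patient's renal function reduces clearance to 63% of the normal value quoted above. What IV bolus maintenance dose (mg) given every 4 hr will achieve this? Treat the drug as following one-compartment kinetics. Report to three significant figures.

90.7 mg

CL = 40 mL/min × 60/1000 = 2.400 L/h
Patient clearance = 0.63 × 2.400 = 1.512 L/h
D = CL × Css × τ = 1.512 × 15 × 4 = 90.72 mg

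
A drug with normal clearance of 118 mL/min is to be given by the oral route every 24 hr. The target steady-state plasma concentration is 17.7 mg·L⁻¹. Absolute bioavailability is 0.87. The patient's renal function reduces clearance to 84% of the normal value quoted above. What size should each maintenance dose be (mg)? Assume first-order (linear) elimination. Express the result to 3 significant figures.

CL = 118 mL/min = 118 × 0.06 = 7.080 L/h
Patient clearance = 0.84 × 7.080 = 5.947 L/h
D = CL × Css × τ / F = 5.947 × 17.7 × 24 / 0.87 = 2904 mg

2900 mg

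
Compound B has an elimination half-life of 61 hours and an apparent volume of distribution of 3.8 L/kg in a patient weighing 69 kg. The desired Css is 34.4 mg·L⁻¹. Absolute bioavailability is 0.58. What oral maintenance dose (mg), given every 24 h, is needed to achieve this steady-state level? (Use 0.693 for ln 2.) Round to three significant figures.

Total Vd = 3.8 × 69 = 262.2 L
CL = 0.693 × Vd / t½ = 0.693 × 262.2 / 61 = 2.979 L/h
D = CL × Css × τ / F = 2.979 × 34.4 × 24 / 0.58 = 4240 mg

4240 mg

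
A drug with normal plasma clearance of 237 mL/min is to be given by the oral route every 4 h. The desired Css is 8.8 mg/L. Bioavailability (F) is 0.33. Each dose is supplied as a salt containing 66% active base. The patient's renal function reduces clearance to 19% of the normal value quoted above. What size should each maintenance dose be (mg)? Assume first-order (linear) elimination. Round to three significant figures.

Convert clearance: 237 mL/min × 60 min/h ÷ 1000 mL/L = 14.22 L/h
Patient clearance = 0.19 × 14.22 = 2.702 L/h
D = CL × Css × τ / F / S = 2.702 × 8.8 × 4 / 0.33 / 0.66 = 436.7 mg

437 mg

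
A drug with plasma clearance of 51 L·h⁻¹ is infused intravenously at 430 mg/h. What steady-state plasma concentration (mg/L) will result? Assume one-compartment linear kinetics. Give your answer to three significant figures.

8.43 mg/L

Css = rate / CL = 430 / 51.00 = 8.431 mg/L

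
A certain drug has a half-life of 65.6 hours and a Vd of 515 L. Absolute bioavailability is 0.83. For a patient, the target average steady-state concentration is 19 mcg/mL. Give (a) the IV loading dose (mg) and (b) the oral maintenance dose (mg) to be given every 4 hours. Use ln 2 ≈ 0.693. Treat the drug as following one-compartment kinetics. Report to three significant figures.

LD = Vd × C = 515.0 × 19 = 9785 mg
CL = 0.693 × Vd / t½ = 0.693 × 515.0 / 65.6 = 5.440 L/h
D = CL × Css × τ / F = 5.440 × 19 × 4 / 0.83 = 498.1 mg

(a) 9790 mg; (b) 498 mg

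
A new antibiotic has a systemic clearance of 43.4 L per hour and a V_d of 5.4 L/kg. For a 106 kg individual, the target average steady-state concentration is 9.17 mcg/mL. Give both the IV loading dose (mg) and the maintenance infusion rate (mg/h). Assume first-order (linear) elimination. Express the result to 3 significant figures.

Vd = 5.4 L/kg × 106 kg = 572.4 L
Loading: fill Vd to C_target → 572.4 L × 9.17 mg/L = 5249 mg
Maintenance infusion rate = CL × Css = 43.40 × 9.17 = 398.0 mg/h

(a) 5250 mg; (b) 398 mg/h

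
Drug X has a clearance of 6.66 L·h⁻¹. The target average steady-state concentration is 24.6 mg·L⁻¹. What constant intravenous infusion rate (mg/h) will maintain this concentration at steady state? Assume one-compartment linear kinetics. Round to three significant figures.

At steady state, infusion rate equals elimination rate: rate in = CL × Css.
R₀ = 6.660 × 24.6 = 163.8 mg/h

164 mg/h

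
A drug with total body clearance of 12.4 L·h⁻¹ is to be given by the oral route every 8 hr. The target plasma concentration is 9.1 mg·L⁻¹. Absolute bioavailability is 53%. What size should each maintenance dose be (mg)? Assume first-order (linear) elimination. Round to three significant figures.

D = CL × Css × τ / F = 12.40 × 9.1 × 8 / 0.53 = 1703 mg

1700 mg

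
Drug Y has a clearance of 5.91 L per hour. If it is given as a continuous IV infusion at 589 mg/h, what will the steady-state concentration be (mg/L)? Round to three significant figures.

Css = rate / CL = 589 / 5.910 = 99.66 mg/L

99.7 mg/L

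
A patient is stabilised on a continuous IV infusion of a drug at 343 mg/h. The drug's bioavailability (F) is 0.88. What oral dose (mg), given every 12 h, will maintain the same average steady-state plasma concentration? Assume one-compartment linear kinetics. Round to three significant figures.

4680 mg

To maintain the same Css, the systemic dosing rate must be unchanged: F·D/τ = infusion rate.
D = rate × τ / F = 343 × 12 / 0.88 = 4677 mg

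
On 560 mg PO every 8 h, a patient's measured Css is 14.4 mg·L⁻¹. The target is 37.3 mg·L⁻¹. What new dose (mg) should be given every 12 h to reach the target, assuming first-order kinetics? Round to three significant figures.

With linear kinetics, Css is proportional to dose rate (D/τ) at fixed clearance.
D₂ = D₁ × (Css,target / Css,current) × (τ₂/τ₁) = 560 × (37.3/14.4) × (12/8) = 2176 mg

2180 mg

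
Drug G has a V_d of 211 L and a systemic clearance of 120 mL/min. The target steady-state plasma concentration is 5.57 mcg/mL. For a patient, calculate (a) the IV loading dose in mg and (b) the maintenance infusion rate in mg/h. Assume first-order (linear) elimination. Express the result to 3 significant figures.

Loading dose = Vd × C = 211.0 × 5.57 = 1175 mg
CL = 120 mL/min = 120 × 0.06 = 7.200 L/h
Maintenance infusion rate = CL × Css = 7.200 × 5.57 = 40.10 mg/h

(a) 1180 mg; (b) 40.1 mg/h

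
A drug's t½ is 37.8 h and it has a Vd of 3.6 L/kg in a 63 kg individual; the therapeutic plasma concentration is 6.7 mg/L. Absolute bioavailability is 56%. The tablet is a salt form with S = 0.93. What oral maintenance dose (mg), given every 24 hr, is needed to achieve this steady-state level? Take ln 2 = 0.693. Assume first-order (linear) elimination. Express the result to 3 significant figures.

1280 mg

Total Vd = 3.6 × 63 = 226.8 L
CL = ln 2 · Vd / t½ = 0.693 × 226.8 / 37.8 = 4.158 L/h
D = CL × Css × τ / F / S = 4.158 × 6.7 × 24 / 0.56 / 0.93 = 1284 mg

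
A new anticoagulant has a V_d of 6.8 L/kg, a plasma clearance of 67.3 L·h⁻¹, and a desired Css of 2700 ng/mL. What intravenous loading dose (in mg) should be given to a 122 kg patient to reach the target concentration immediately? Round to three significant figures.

2240 mg

Vd = 6.8 L/kg × 122 kg = 829.6 L
C = 2700 ng/mL = 2.700 mg/L
LD is governed by Vd — clearance does not enter the loading-dose calculation.
LD = Vd × C = 829.6 × 2.700 = 2240 mg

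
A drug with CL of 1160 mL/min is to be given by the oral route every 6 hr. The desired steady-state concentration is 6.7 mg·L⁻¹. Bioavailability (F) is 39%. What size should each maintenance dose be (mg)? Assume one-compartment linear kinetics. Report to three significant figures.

7170 mg

CL = 1160 mL/min × 60/1000 = 69.60 L/h
D = CL × Css × τ / F = 69.60 × 6.7 × 6 / 0.39 = 7174 mg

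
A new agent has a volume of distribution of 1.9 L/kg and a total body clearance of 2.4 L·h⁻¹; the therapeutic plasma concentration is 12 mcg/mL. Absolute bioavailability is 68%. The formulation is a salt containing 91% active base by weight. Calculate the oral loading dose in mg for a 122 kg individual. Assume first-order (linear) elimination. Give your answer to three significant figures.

Vd = 1.9 L/kg × 122 kg = 231.8 L
LD is governed by Vd — clearance does not enter the loading-dose calculation.
LD = Vd × C / F / S = 231.8 × 12.00 / 0.68 / 0.91 = 4495 mg

4500 mg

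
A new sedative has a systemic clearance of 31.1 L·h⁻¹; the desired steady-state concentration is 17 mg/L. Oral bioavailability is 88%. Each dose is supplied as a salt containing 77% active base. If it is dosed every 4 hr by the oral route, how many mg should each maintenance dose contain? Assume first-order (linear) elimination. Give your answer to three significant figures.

D = CL × Css × τ / F / S = 31.10 × 17 × 4 / 0.88 / 0.77 = 3121 mg

3120 mg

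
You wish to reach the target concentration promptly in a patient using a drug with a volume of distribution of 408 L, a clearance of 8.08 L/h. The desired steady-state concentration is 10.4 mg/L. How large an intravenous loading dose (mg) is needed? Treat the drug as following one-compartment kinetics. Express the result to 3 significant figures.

4240 mg

LD = Vd × C = 408.0 × 10.40 = 4243 mg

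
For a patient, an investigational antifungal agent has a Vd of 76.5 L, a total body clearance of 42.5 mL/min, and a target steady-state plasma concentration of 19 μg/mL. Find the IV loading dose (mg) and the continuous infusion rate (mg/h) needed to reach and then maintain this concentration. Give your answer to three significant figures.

(a) 1450 mg; (b) 48.5 mg/h

Loading dose = Vd × C = 76.50 × 19 = 1454 mg
CL = 42.5 mL/min × 60/1000 = 2.550 L/h
Maintenance infusion rate = CL × Css = 2.550 × 19 = 48.45 mg/h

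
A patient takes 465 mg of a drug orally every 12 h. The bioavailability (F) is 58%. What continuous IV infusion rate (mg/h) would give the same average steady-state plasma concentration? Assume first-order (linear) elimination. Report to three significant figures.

Equivalent systemic input: infusion rate = F·D/τ.
Rate = 0.58 × 465 / 12 = 22.48 mg/h

22.5 mg/h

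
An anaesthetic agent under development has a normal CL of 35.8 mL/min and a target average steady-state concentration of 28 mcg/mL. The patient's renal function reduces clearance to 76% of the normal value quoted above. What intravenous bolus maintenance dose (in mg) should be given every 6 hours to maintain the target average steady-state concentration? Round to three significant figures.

274 mg

Convert clearance: 35.8 mL/min × 60 min/h ÷ 1000 mL/L = 2.148 L/h
Patient clearance = 0.76 × 2.148 = 1.632 L/h
D = CL × Css × τ = 1.632 × 28 × 6 = 274.2 mg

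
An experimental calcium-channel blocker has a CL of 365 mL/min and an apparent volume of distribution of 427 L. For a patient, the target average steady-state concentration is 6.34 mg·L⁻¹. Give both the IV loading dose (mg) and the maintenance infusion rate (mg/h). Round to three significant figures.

Loading dose = Vd × C = 427.0 × 6.34 = 2707 mg
CL = 365 mL/min = 365 × 0.06 = 21.90 L/h
Maintenance: replace elimination → rate = CL × Css = 21.90 × 6.34 = 138.8 mg/h

(a) 2710 mg; (b) 139 mg/h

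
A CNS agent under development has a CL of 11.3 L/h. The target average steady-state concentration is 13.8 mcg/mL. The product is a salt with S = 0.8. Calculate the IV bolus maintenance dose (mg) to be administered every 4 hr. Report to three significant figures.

780 mg

D = CL × Css × τ / S = 11.30 × 13.8 × 4 / 0.8 = 779.7 mg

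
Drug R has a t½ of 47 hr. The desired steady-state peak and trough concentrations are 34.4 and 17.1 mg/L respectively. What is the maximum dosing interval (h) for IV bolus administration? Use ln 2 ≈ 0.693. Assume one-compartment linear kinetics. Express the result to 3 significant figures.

47.4 h

k = 0.693 / t½ = 0.693 / 47 = 0.01474 h⁻¹
Between IV bolus doses, concentration decays as C = C₀·e^(−kτ), so C_peak/C_trough = e^(kτ).
τ_max = ln(C_peak/C_trough) / k = ln(34.4/17.1) / 0.01474 = 0.6990 / 0.01474 = 47.42 h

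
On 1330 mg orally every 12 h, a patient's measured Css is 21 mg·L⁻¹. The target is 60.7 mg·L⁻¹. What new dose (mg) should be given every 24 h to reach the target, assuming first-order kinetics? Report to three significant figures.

For first-order elimination, Css ∝ F·D/(CL·τ); F and CL are unchanged, so Css ∝ D/τ.
D₂ = D₁ × (Css,target / Css,current) × (τ₂/τ₁) = 1330 × (60.7/21) × (24/12) = 7689 mg

7690 mg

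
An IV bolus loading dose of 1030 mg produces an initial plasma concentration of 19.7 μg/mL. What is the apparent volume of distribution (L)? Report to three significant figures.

52.3 L

Immediately after an IV bolus, C₀ = Dose / Vd, so Vd = Dose / C₀.
Vd = 1030 / 19.7 = 52.28 L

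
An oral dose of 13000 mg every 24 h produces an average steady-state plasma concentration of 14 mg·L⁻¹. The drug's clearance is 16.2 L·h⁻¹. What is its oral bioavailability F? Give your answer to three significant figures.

0.419

F·D/τ = CL·Css at steady state → F = CL·Css·τ / D.
F = 16.2 × 14 × 24 / 13000 = 0.419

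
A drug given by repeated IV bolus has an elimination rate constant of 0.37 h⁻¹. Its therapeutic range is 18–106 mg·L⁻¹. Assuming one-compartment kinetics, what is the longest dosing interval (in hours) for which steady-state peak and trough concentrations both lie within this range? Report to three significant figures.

Between IV bolus doses, concentration decays as C = C₀·e^(−kτ), so C_peak/C_trough = e^(kτ).
τ_max = ln(C_peak/C_trough) / k = ln(106/18) / 0.3700 = 1.773 / 0.3700 = 4.792 h

4.79 h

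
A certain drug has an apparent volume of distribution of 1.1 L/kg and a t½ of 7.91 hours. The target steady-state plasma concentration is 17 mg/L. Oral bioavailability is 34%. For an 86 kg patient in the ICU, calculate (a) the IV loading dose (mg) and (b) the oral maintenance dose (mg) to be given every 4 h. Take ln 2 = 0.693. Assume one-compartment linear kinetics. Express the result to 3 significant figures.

(a) 1610 mg; (b) 1660 mg

Vd = 1.1 L/kg × 86 kg = 94.60 L
LD = Vd × C = 94.60 × 17 = 1608 mg
CL = 0.693 × Vd / t½ = 0.693 × 94.60 / 7.91 = 8.288 L/h
D = CL × Css × τ / F = 8.288 × 17 × 4 / 0.34 = 1658 mg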